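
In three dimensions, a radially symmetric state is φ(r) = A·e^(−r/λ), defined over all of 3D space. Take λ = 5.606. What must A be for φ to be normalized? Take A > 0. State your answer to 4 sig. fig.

A ≈ 0.04251

We need A² ∫|f|² 4πr² dr = 1, taking the integral from 0 to ∞.
In 3D with spherical symmetry the volume element is 4πr² dr.
Recall ∫₀^∞ r^m e^(−r/β) dr = m!·β^(m+1), with φ = A·e^(−r/λ), the integral evaluates to A²·[π·λ^3].
Hence A² = 1/[π·λ^3].
Plugging in λ = 5.606 yields A = 0.042506.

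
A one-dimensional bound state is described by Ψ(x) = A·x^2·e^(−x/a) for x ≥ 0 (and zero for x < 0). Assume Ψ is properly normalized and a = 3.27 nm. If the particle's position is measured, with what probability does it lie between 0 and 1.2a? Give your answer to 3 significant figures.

P = ∫_{0}^{1.2a} |Ψ(x)|² dx.
With A² fixed by ∫|Ψ|² = 1, i.e. A² = (3·a^5/4)^(−1), substitute and integrate.
In terms of u = x/a (A² and the length scale cancel between numerator and denominator), P = [∫_{0}^{1.2} u^4·e^(-2·u) du] / [∫_{0}^{∞} u^4·e^(-2·u) du].
Using ∫ u^4·e^(-2·u) du = -(u^4/2 + u^3 + 3·u^2/2 + 3·u/2 + 3/4)·e^(-2·u), the numerator is ≈ 0.071901 and the denominator is 3/4.
This works out to P = 0.09587.

P ≈ 0.0959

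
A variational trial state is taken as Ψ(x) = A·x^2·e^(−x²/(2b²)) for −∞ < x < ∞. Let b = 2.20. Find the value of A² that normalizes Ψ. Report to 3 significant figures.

The normalization condition is ∫|Ψ|² dx = 1 from −∞ to ∞.
Using the Gaussian integral ∫_{−∞}^{∞} e^(−αx²) dx = √(π/α), carrying out the integral gives A² · 3·√(π)·b^5/4.
Plugging in b = 2.20 yields A = 0.1208.

A^2 ≈ 0.0146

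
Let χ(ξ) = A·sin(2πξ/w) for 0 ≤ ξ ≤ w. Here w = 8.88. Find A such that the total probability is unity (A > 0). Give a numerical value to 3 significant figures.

A ≈ 0.475

Require ∫ |χ|² dξ = 1 over the whole domain.
With ∫₀^w sin²(nπξ/w) dξ = w/2, ∫|χ|² dξ = A²·(w/2).
With w = 8.88: A² = 0.2252 and A = 0.4746.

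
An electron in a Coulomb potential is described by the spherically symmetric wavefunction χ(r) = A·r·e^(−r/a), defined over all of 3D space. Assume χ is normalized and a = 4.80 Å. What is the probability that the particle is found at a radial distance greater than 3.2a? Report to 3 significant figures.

P ≈ 0.235

P = ∫ |χ|² 4πr² dr over r > 3.2a.
The full normalization integral is A²·[3·π·a^5] = 1, fixing A².
Let u = r/a; then A², 4π and the length scale all cancel, so P = ∫_{3.2}^{∞} u^4·e^(-2·u) du ÷ ∫_{0}^{∞} u^4·e^(-2·u) du.
Using ∫ u^4·e^(-2·u) du = -(u^4/2 + u^3 + 3·u^2/2 + 3·u/2 + 3/4)·e^(-2·u), the numerator is ≈ 0.17630 and the denominator is 3/4.
The region integral divided by the full integral gives P = 0.2351.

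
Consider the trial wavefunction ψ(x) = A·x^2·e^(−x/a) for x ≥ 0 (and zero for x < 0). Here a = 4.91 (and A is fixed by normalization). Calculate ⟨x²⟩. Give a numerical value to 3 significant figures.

⟨x^2⟩ ≈ 181

By definition ⟨x²⟩ = ∫ x^2 |ψ(x)|² dx.
Recall ∫₀^∞ x^m e^(−x/β) dx = m!·β^(m+1), since the A² factors cancel between numerator and denominator, ⟨x²⟩ = 15·a^2/2.
Putting a = 4.91 gives 180.8.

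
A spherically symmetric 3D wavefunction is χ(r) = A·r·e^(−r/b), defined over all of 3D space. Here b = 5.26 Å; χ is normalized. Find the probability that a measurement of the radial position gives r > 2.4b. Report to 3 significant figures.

P ≈ 0.476

Integrate the radial probability density 4πr²|χ|² over r > 2.4b.
The full normalization integral is A²·[3·π·b^5] = 1, fixing A².
Substituting u = r/b, A², 4π and the length scale all cancel in the ratio: P = ∫_{2.4}^{∞} u^4·e^(-2·u) du / ∫_{0}^{∞} u^4·e^(-2·u) du.
Using ∫ u^4·e^(-2·u) du = -(u^4/2 + u^3 + 3·u^2/2 + 3·u/2 + 3/4)·e^(-2·u), the numerator is ≈ 0.35719 and the denominator is 3/4.
The region integral divided by the full integral gives P = 0.4763.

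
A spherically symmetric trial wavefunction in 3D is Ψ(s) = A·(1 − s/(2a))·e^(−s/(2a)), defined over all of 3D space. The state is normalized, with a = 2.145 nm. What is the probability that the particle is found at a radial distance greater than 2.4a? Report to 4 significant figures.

P ≈ 0.9459

P = ∫ |Ψ|² 4πs² ds over s > 2.4a.
A² is fixed by ∫₀^∞ 4πs²|Ψ|² ds = 1, i.e. A² = (8·π·a^3)^(−1).
In terms of u = s/a (A², 4π and the length scale all cancel between numerator and denominator), P = [∫_{2.4}^{∞} u^2·(1 - u/2)^2·e^(-u) du] / [∫_{0}^{∞} u^2·(1 - u/2)^2·e^(-u) du].
With ∫ u^2·(1 - u/2)^2·e^(-u) du = -(u^4/4 + u^2 + 2·u + 2)·e^(-u) + C, the region integral is ≈ 1.89187 and the full one is 2.
This evaluates to P = 0.94593.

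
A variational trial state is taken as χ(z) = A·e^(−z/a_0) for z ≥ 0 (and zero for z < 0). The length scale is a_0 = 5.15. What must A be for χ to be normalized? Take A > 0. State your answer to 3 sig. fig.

A ≈ 0.623

Require ∫ |χ|² dz = 1 over the whole domain.
Carrying out the integral gives A² · a_0/2.
Hence A² = 1/[a_0/2].
With a_0 = 5.15: A² = 0.3883 and A = 0.6232.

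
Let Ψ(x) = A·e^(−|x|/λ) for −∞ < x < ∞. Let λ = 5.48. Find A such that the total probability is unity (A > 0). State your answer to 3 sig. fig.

A ≈ 0.427

We need A² ∫|f|² dx = 1, taking the integral from −∞ to ∞.
Recall ∫₀^∞ x^m e^(−x/β) dx = m!·β^(m+1), with Ψ = A·e^(−|x|/λ), the integral evaluates to A²·[λ].
Setting this equal to 1 gives A² = 1/(λ).
Plugging in λ = 5.48 yields A = 0.4272.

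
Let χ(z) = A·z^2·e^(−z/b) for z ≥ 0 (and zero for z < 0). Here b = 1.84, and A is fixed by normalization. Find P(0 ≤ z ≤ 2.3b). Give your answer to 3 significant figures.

P ≈ 0.487

The probability is P = ∫ |χ|² dz over [0, 2.3b].
Since A² = 1/(3·b^5/4), this is the region integral divided by the full normalization integral.
Let u = z/b; then A² and the length scale cancel, so P = ∫_{0}^{2.3} u^4·e^(-2·u) du ÷ ∫_{0}^{∞} u^4·e^(-2·u) du.
With ∫ u^4·e^(-2·u) du = -(u^4/2 + u^3 + 3·u^2/2 + 3·u/2 + 3/4)·e^(-2·u) + C, the region integral is ≈ 0.36507 and the full one is 3/4.
The result is P = 0.4868.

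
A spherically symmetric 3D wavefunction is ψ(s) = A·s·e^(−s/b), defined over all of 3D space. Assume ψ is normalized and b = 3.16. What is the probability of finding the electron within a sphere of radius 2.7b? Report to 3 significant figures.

P ≈ 0.627

With dV = 4πs²ds, the probability is ∫|ψ|² dV over s ≤ 2.7b.
A² is fixed by ∫₀^∞ 4πs²|ψ|² ds = 1, i.e. A² = (3·π·b^5)^(−1).
In terms of u = s/b (A², 4π and the length scale all cancel between numerator and denominator), P = [∫_{0}^{2.7} u^4·e^(-2·u) du] / [∫_{0}^{∞} u^4·e^(-2·u) du].
Using ∫ u^4·e^(-2·u) du = -(u^4/2 + u^3 + 3·u^2/2 + 3·u/2 + 3/4)·e^(-2·u), the numerator is ≈ 0.47002 and the denominator is 3/4.
Taking the ratio yields P = 0.6267.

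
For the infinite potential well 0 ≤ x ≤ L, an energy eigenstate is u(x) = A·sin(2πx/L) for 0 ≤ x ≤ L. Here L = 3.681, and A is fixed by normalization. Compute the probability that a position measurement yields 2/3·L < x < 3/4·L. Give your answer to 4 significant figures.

P = ∫_{2/3·L}^{3/4·L} |u(x)|² dx.
The normalization integral ∫|u|²dx over the whole domain equals L/2·A², and A² cancels in the ratio.
In terms of t = x/L (A² and the length scale cancel between numerator and denominator), P = [∫_{2/3}^{3/4} sin(2·π·t)^2 dt] / [∫_{0}^{1} sin(2·π·t)^2 dt].
With ∫ sin(2·π·t)^2 dt = t/2 - sin(4·π·t)/(8·π) + C, the region integral is √(3)/(16·π) + 1/24 and the full one is 1/2.
Taking the ratio, P = (√(3)/8 + π/12)/π.

P ≈ 0.1522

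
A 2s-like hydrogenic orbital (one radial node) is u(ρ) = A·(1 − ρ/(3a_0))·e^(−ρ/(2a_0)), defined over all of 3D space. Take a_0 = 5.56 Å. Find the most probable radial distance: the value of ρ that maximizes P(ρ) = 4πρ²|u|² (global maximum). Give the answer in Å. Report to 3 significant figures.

ρ ≈ 5.56 Å

Differentiate P(ρ) = 4πρ²|u|² with respect to ρ and set to zero.
Solving yields ρ = a_0.
With a_0 = 5.56, the most probable radial distance is 5.560 Å.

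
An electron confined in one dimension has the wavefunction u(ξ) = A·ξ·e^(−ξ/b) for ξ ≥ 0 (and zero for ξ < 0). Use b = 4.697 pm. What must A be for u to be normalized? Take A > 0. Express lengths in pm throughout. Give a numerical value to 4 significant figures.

Require ∫ |u|² dξ = 1 over the whole domain.
Carrying out the integral gives A² · b^3/4.
With b = 4.697: A² = 0.038601 and A = 0.19647.

A ≈ 0.1965 pm^(-3/2)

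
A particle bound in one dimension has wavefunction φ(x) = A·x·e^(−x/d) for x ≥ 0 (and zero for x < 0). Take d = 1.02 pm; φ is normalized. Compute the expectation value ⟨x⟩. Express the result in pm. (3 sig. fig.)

⟨x⟩ = ∫ x |φ|² dx over the full domain.
Using ∫₀^∞ xⁿ e^(−αx) dx = n!/αⁿ⁺¹, evaluating both integrals, ⟨x⟩ = 3·d/2.
Putting d = 1.02 gives 1.530.

⟨x⟩ ≈ 1.53 pm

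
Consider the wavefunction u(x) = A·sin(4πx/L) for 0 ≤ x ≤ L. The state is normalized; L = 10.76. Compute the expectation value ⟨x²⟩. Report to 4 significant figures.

⟨x^2⟩ ≈ 38.23

⟨x²⟩ = ∫ x^2 |u|² dx over the full domain.
The ratio of the moment integral to the normalization integral gives ⟨x²⟩ = -L^2/(32·π^2) + L^2/3.
Putting L = 10.76 gives 38.226.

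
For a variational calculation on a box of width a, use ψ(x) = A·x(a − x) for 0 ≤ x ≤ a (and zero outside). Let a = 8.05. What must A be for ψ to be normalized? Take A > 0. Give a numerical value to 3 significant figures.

Require ∫ |ψ|² dx = 1 over the whole domain.
Expanding the polynomial and integrating term by term, the integral (without the A² prefactor) comes out to a^5/30.
Hence A² = 1/[a^5/30].
Substituting a = 8.05 gives A² = 0.0008874, so A = 0.02979.

A ≈ 0.0298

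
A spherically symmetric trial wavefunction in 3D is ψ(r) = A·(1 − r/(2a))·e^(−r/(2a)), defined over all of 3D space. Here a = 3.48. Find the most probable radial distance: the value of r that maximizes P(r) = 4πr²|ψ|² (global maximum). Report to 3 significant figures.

r ≈ 18.2

Differentiate P(r) = 4πr²|ψ|² with respect to r and set to zero.
Solving yields r = a·(√(5) + 3).
With a = 3.48, the most probable radial distance is 18.22.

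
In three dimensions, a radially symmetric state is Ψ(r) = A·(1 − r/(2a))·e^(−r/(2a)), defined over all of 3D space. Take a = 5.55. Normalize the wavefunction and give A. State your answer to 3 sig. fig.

A ≈ 0.0153

The normalization condition is ∫|Ψ|² 4πr² dr = 1 from 0 to ∞.
The angular integral contributes 4π, leaving ∫₀^∞ r²|Ψ|² dr.
With ∫₀^∞ r^4 e^(−αr) dr = 4!/α^5, carrying out the integral gives A² · 8·π·a^3.
With a = 5.55: A² = 0.0002327 and A = 0.01526.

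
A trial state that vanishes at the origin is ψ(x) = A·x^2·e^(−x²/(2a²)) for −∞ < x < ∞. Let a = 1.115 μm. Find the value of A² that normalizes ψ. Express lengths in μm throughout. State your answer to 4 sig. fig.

A^2 ≈ 0.4365 μm^(-5)

Require ∫ |ψ|² dx = 1 over the whole domain.
Carrying out the integral gives A² · 3·√(π)·a^5/4.
Setting this equal to 1 gives A² = 1/(3·√(π)·a^5/4).
Substituting a = 1.115 gives A² = 0.43651, so A = 0.66069.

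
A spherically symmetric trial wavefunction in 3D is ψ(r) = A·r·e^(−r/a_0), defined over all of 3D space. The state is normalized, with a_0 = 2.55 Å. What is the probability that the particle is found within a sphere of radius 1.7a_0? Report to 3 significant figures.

P ≈ 0.256

P = ∫ |ψ|² 4πr² dr over r ≤ 1.7a_0.
The full normalization integral is A²·[3·π·a_0^5] = 1, fixing A².
In terms of u = r/a_0 (A², 4π and the length scale all cancel between numerator and denominator), P = [∫_{0}^{1.7} u^4·e^(-2·u) du] / [∫_{0}^{∞} u^4·e^(-2·u) du].
With ∫ u^4·e^(-2·u) du = -(u^4/2 + u^3 + 3·u^2/2 + 3·u/2 + 3/4)·e^(-2·u) + C, the region integral is ≈ 0.19186 and the full one is 3/4.
This evaluates to P = 0.2558.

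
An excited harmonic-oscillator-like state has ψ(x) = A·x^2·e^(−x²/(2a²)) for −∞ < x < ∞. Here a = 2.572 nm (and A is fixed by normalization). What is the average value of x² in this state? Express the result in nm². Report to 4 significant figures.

⟨x^2⟩ ≈ 16.54 nm^2

The expectation value is the |ψ|²-weighted average of x^2: ∫ x^2|ψ|² dx.
Using the Gaussian integral ∫_{−∞}^{∞} e^(−αx²) dx = √(π/α), the ratio of the moment integral to the normalization integral gives ⟨x²⟩ = 5·a^2/2.
Putting a = 2.572 gives 16.538.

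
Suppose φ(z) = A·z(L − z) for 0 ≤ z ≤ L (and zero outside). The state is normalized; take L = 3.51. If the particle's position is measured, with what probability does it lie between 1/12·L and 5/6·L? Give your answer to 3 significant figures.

|φ|² is the probability density, so P = ∫_{1/12·L}^{5/6·L} |φ|² dz.
With A² fixed by ∫|φ|² = 1, i.e. A² = (L^5/30)^(−1), substitute and integrate.
In terms of u = z/L (A² and the length scale cancel between numerator and denominator), P = [∫_{1/12}^{5/6} u^2·(1 - u)^2 du] / [∫_{0}^{1} u^2·(1 - u)^2 du].
With ∫ u^2·(1 - u)^2 du = u^3·(6·u^2 - 15·u + 10)/30 + C, the region integral is ≈ 0.031981 and the full one is 1/30.
This works out to P = 4421/4608.

P ≈ 0.959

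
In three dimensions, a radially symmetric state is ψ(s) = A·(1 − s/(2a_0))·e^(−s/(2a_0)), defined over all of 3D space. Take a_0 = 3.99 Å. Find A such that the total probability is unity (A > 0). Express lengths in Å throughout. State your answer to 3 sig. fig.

A ≈ 0.0250 Å^(-3/2)

We need A² ∫|f|² 4πs² ds = 1, taking the integral from 0 to ∞.
The angular integral contributes 4π, leaving ∫₀^∞ s²|ψ|² ds.
The integral (without the A² prefactor) comes out to 8·π·a_0^3.
Setting this equal to 1 gives A² = 1/(8·π·a_0^3).
With a_0 = 3.99: A² = 0.0006264 and A = 0.02503.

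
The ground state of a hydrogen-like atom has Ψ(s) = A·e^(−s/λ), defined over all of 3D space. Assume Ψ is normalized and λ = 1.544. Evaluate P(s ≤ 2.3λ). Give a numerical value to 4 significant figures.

P ≈ 0.8374

Integrate the radial probability density 4πs²|Ψ|² over s ≤ 2.3λ.
The full normalization integral is A²·[π·λ^3] = 1, fixing A².
In terms of u = s/λ (A², 4π and the length scale all cancel between numerator and denominator), P = [∫_{0}^{2.3} u^2·e^(-2·u) du] / [∫_{0}^{∞} u^2·e^(-2·u) du].
An antiderivative of u^2·e^(-2·u) is -(2·u^2 + 2·u + 1)·e^(-2·u)/4; evaluating from 0 to 2.3 gives 1/4 - 809·e^(-23/5)/200, while the full integral is 1/4.
The region integral divided by the full integral gives P = 0.83736.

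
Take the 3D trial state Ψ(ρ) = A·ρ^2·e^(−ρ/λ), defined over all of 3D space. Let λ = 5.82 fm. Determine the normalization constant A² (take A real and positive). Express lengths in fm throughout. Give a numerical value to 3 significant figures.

Require ∫ |Ψ|² 4πρ² dρ = 1 over the whole domain.
In 3D with spherical symmetry the volume element is 4πρ² dρ.
Using ∫₀^∞ ρⁿ e^(−αρ) dρ = n!/αⁿ⁺¹, carrying out the integral gives A² · 45·π·λ^7/2.
Hence A² = 1/[45·π·λ^7/2].
Substituting λ = 5.82 gives A² = 6.255E-8, so A = 0.0002501.

A^2 ≈ 6.25E-8 fm^(-7)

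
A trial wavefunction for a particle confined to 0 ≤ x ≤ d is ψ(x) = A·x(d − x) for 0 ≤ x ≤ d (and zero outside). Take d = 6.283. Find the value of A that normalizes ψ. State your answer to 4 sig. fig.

A ≈ 0.05535

Normalization requires ∫|ψ|² dx = 1, integrated from 0 to d.
Expanding the polynomial and integrating term by term, carrying out the integral gives A² · d^5/30.
With d = 6.283: A² = 0.0030640 and A = 0.055353.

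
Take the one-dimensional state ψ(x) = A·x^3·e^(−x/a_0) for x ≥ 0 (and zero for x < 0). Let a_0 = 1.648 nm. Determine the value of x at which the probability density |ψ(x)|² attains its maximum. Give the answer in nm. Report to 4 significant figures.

Set d/dx [|ψ(x)|²] = 0 and solve for x > 0.
Solving yields x = 3·a_0.
With a_0 = 1.648, the most probable position is 4.9440 nm.

x ≈ 4.944 nm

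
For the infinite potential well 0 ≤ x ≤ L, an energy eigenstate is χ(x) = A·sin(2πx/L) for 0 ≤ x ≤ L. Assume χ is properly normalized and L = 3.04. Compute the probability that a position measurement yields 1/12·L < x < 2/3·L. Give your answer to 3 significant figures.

P ≈ 0.583

P = ∫_{1/12·L}^{2/3·L} |χ(x)|² dx.
The normalization integral ∫|χ|²dx over the whole domain equals L/2·A², and A² cancels in the ratio.
Substituting u = x/L, A² and the length scale cancel in the ratio: P = ∫_{1/12}^{2/3} sin(2·π·u)^2 du / ∫_{0}^{1} sin(2·π·u)^2 du.
With ∫ sin(2·π·u)^2 du = u/2 - sin(4·π·u)/(8·π) + C, the region integral is 7/24 and the full one is 1/2.
Evaluating gives P = 7/12.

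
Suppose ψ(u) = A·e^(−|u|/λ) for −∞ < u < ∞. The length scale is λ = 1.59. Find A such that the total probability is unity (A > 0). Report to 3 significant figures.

A ≈ 0.793

Normalization requires ∫|ψ|² du = 1, integrated from −∞ to ∞.
The integral (without the A² prefactor) comes out to λ.
With λ = 1.59: A² = 0.6289 and A = 0.7931.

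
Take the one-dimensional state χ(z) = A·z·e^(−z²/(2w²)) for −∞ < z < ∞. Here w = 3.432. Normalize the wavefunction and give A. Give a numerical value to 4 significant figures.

Normalization requires ∫|χ|² dz = 1, integrated from −∞ to ∞.
Differentiating ∫e^(−αz²) dz = √(π/α) under α to get the higher moments, with χ = A·z·e^(−z²/(2w²)), the integral evaluates to A²·[√(π)·w^3/2].
Hence A² = 1/[√(π)·w^3/2].
Substituting w = 3.432 gives A² = 0.027913, so A = 0.16707.

A ≈ 0.1671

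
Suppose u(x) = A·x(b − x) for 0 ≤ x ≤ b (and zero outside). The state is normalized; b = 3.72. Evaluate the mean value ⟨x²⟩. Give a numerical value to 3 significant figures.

⟨x^2⟩ ≈ 3.95

The expectation value is the |u|²-weighted average of x^2: ∫ x^2|u|² dx.
Expanding the polynomial and integrating term by term, the ratio of the moment integral to the normalization integral gives ⟨x²⟩ = 2·b^2/7.
With b = 3.72, ⟨x^2⟩ = 3.954.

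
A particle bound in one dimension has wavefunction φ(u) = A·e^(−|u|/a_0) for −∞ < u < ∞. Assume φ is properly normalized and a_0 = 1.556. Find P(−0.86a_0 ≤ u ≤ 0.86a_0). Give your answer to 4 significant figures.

P ≈ 0.8209

The probability is P = ∫ |φ|² du over [−0.86a_0, 0.86a_0].
The normalization integral ∫|φ|²du over the whole domain equals a_0·A², and A² cancels in the ratio.
Both integrals are even about u = 0, so only the u ≥ 0 halves are needed (the factors of 2 cancel). Substituting t = u/a_0, A² and the length scale cancel in the ratio: P = ∫_{0}^{0.86} e^(-2·t) dt / ∫_{0}^{∞} e^(-2·t) dt.
An antiderivative of e^(-2·t) is -e^(-2·t)/2; evaluating from 0 to 0.86 gives 1/2 - e^(-43/25)/2, while the full integral is 1/2.
This works out to P = 0.82093.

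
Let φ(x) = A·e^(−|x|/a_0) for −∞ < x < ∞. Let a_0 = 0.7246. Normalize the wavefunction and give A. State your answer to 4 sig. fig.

A ≈ 1.175

Normalization requires ∫|φ|² dx = 1, integrated from −∞ to ∞.
The integral (without the A² prefactor) comes out to a_0.
Setting this equal to 1 gives A² = 1/(a_0).
With a_0 = 0.7246: A² = 1.3801 and A = 1.1748.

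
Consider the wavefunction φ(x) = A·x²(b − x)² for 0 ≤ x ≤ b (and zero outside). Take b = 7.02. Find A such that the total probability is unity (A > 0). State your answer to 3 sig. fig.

A ≈ 0.00390

Require ∫ |φ|² dx = 1 over the whole domain.
∫|φ|² dx = A²·(b^9/630).
Hence A² = 1/[b^9/630].
Plugging in b = 7.02 yields A = 0.003901.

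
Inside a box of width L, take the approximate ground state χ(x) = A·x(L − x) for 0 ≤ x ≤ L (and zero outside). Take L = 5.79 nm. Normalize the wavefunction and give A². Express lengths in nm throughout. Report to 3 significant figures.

A^2 ≈ 0.00461 nm^(-5)

Normalization requires ∫|χ|² dx = 1, integrated from 0 to L.
Expanding the polynomial and integrating term by term, ∫|χ|² dx = A²·(L^5/30).
Substituting L = 5.79 gives A² = 0.004610, so A = 0.06790.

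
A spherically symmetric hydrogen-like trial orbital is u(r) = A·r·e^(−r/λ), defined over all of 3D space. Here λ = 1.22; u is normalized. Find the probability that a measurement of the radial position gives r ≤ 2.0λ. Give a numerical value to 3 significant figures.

Integrate the radial probability density 4πr²|u|² over r ≤ 2.0λ.
The full normalization integral is A²·[3·π·λ^5] = 1, fixing A².
Let t = r/λ; then A², 4π and the length scale all cancel, so P = ∫_{0}^{2.0} t^4·e^(-2·t) dt ÷ ∫_{0}^{∞} t^4·e^(-2·t) dt.
An antiderivative of t^4·e^(-2·t) is -(t^4/2 + t^3 + 3·t^2/2 + 3·t/2 + 3/4)·e^(-2·t); evaluating from 0 to 2.0 gives 3/4 - 103·e^(-4)/4, while the full integral is 3/4.
This evaluates to P = 0.3712.

P ≈ 0.371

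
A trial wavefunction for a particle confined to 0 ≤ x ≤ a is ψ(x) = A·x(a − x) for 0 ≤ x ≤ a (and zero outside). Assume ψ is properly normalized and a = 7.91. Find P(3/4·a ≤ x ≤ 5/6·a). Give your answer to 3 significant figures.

P ≈ 0.0680

|ψ|² is the probability density, so P = ∫_{3/4·a}^{5/6·a} |ψ|² dx.
Since A² = 1/(a^5/30), this is the region integral divided by the full normalization integral.
Substituting u = x/a, A² and the length scale cancel in the ratio: P = ∫_{3/4}^{5/6} u^2·(1 - u)^2 du / ∫_{0}^{1} u^2·(1 - u)^2 du.
An antiderivative of u^2·(1 - u)^2 is u^3·(6·u^2 - 15·u + 10)/30; evaluating from 3/4 to 5/6 gives ≈ 0.0022674, while the full integral is 1/30.
Evaluating gives P = 0.06802.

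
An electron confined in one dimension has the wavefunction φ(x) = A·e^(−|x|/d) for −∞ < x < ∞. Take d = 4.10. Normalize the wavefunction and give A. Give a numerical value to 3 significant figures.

A ≈ 0.494

Normalization requires ∫|φ|² dx = 1, integrated from −∞ to ∞.
Carrying out the integral gives A² · d.
Hence A² = 1/[d].
With d = 4.10: A² = 0.2439 and A = 0.4939.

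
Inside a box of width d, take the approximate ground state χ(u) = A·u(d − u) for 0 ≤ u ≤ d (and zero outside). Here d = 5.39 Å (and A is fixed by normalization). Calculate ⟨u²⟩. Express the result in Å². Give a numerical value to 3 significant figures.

⟨u^2⟩ ≈ 8.30 Å^2

⟨u²⟩ = ∫ u^2 |χ|² du over the full domain.
The ratio of the moment integral to the normalization integral gives ⟨u²⟩ = 2·d^2/7.
With d = 5.39, ⟨u^2⟩ = 8.301.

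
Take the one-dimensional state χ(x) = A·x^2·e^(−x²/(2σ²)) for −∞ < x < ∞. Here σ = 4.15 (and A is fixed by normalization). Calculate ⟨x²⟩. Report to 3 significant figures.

By definition ⟨x²⟩ = ∫ x^2 |χ(x)|² dx.
Since the A² factors cancel between numerator and denominator, ⟨x²⟩ = 5·σ^2/2.
With σ = 4.15, ⟨x^2⟩ = 43.06.

⟨x^2⟩ ≈ 43.1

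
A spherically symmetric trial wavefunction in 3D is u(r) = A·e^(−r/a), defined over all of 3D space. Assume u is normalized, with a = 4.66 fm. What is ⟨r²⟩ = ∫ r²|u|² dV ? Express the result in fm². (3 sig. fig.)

By definition ⟨r²⟩ = ∫ r^2 |u(r)|² 4πr² dr.
Recall ∫₀^∞ r^m e^(−r/β) dr = m!·β^(m+1), the ratio of the moment integral to the normalization integral gives ⟨r²⟩ = 3·a^2.
With a = 4.66, ⟨r^2⟩ = 65.15.

⟨r^2⟩ ≈ 65.1 fm^2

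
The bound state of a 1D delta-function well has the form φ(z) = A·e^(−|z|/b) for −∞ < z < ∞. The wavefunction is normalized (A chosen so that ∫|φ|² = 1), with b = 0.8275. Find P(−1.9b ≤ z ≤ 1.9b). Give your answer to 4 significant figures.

|φ|² is the probability density, so P = ∫_{−1.9b}^{1.9b} |φ|² dz.
Since A² = 1/(b), this is the region integral divided by the full normalization integral.
By symmetry take twice the z ≥ 0 contribution in numerator and denominator; the 2's cancel. Substituting u = z/b, A² and the length scale cancel in the ratio: P = ∫_{0}^{1.9} e^(-2·u) du / ∫_{0}^{∞} e^(-2·u) du.
With ∫ e^(-2·u) du = -e^(-2·u)/2 + C, the region integral is 1/2 - e^(-19/5)/2 and the full one is 1/2.
This works out to P = 0.97763.

P ≈ 0.9776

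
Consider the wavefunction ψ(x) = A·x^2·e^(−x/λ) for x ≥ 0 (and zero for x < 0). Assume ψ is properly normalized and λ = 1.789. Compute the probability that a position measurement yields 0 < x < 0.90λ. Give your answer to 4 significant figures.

|ψ|² is the probability density, so P = ∫_{0}^{0.90λ} |ψ|² dx.
Since A² = 1/(3·λ^5/4), this is the region integral divided by the full normalization integral.
In terms of u = x/λ (A² and the length scale cancel between numerator and denominator), P = [∫_{0}^{0.90} u^4·e^(-2·u) du] / [∫_{0}^{∞} u^4·e^(-2·u) du].
Using ∫ u^4·e^(-2·u) du = -(u^4/2 + u^3 + 3·u^2/2 + 3·u/2 + 3/4)·e^(-2·u), the numerator is ≈ 0.0273050 and the denominator is 3/4.
The result is P = 0.036407.

P ≈ 0.03641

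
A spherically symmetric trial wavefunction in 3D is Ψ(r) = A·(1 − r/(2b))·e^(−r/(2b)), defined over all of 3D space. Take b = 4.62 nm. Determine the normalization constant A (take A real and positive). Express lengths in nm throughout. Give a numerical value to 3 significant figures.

A ≈ 0.0201 nm^(-3/2)

We need A² ∫|f|² 4πr² dr = 1, taking the integral from 0 to ∞.
In 3D with spherical symmetry the volume element is 4πr² dr.
Carrying out the integral gives A² · 8·π·b^3.
Setting this equal to 1 gives A² = 1/(8·π·b^3).
Plugging in b = 4.62 yields A = 0.02009.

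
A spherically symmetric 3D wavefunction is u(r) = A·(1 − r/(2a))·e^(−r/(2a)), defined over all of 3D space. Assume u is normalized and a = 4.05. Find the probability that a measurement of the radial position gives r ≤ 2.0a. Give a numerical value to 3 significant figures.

With dV = 4πr²dr, the probability is ∫|u|² dV over r ≤ 2.0a.
The full normalization integral is A²·[8·π·a^3] = 1, fixing A².
Substituting t = r/a, A², 4π and the length scale all cancel in the ratio: P = ∫_{0}^{2.0} t^2·(1 - t/2)^2·e^(-t) dt / ∫_{0}^{∞} t^2·(1 - t/2)^2·e^(-t) dt.
Using ∫ t^2·(1 - t/2)^2·e^(-t) dt = -(t^4/4 + t^2 + 2·t + 2)·e^(-t), the numerator is 2 - 14·e^(-2) and the denominator is 2.
The region integral divided by the full integral gives P = 0.05265.

P ≈ 0.0527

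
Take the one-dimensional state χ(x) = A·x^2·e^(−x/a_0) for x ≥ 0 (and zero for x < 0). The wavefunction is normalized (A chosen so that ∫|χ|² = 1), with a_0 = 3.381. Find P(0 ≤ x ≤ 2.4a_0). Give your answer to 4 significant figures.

|χ|² is the probability density, so P = ∫_{0}^{2.4a_0} |χ|² dx.
With A² fixed by ∫|χ|² = 1, i.e. A² = (3·a_0^5/4)^(−1), substitute and integrate.
Let u = x/a_0; then A² and the length scale cancel, so P = ∫_{0}^{2.4} u^4·e^(-2·u) du ÷ ∫_{0}^{∞} u^4·e^(-2·u) du.
Using ∫ u^4·e^(-2·u) du = -(u^4/2 + u^3 + 3·u^2/2 + 3·u/2 + 3/4)·e^(-2·u), the numerator is ≈ 0.392806 and the denominator is 3/4.
This works out to P = 0.52374.

P ≈ 0.5237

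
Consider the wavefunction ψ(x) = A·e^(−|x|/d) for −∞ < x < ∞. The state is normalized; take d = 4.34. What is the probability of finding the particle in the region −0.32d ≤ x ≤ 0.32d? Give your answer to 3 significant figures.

P ≈ 0.473

P = ∫_{−0.32d}^{0.32d} |ψ(x)|² dx.
The normalization integral ∫|ψ|²dx over the whole domain equals d·A², and A² cancels in the ratio.
Both integrals are even about x = 0, so only the x ≥ 0 halves are needed (the factors of 2 cancel). Let u = x/d; then A² and the length scale cancel, so P = ∫_{0}^{0.32} e^(-2·u) du ÷ ∫_{0}^{∞} e^(-2·u) du.
An antiderivative of e^(-2·u) is -e^(-2·u)/2; evaluating from 0 to 0.32 gives 1/2 - e^(-16/25)/2, while the full integral is 1/2.
Taking the ratio, P = 0.4727.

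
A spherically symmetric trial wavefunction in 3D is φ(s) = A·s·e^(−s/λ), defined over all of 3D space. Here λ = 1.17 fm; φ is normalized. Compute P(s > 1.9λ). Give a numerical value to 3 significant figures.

With dV = 4πs²ds, the probability is ∫|φ|² dV over s > 1.9λ.
Normalization gives A² = 1/(3·π·λ^5).
Substituting u = s/λ, A², 4π and the length scale all cancel in the ratio: P = ∫_{1.9}^{∞} u^4·e^(-2·u) du / ∫_{0}^{∞} u^4·e^(-2·u) du.
With ∫ u^4·e^(-2·u) du = -(u^4/2 + u^3 + 3·u^2/2 + 3·u/2 + 3/4)·e^(-2·u) + C, the region integral is ≈ 0.50088 and the full one is 3/4.
The region integral divided by the full integral gives P = 0.6678.

P ≈ 0.668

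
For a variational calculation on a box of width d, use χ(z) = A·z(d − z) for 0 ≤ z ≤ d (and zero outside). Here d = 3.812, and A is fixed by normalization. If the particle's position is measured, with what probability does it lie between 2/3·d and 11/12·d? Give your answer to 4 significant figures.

P ≈ 0.2048

|χ|² is the probability density, so P = ∫_{2/3·d}^{11/12·d} |χ|² dz.
Since A² = 1/(d^5/30), this is the region integral divided by the full normalization integral.
Let u = z/d; then A² and the length scale cancel, so P = ∫_{2/3}^{11/12} u^2·(1 - u)^2 du ÷ ∫_{0}^{1} u^2·(1 - u)^2 du.
Using ∫ u^2·(1 - u)^2 du = u^3·(6·u^2 - 15·u + 10)/30, the numerator is ≈ 0.00682629 and the denominator is 1/30.
The result is P = 0.20479.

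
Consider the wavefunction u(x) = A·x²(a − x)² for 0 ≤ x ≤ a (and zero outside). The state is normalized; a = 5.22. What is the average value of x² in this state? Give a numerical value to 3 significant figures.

The expectation value is the |u|²-weighted average of x^2: ∫ x^2|u|² dx.
Expanding the polynomial and integrating term by term, since the A² factors cancel between numerator and denominator, ⟨x²⟩ = 3·a^2/11.
Putting a = 5.22 gives 7.431.

⟨x^2⟩ ≈ 7.43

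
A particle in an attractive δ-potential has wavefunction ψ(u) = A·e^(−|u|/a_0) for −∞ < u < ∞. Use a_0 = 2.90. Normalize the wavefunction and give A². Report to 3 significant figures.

A^2 ≈ 0.345

We need A² ∫|f|² du = 1, taking the integral from −∞ to ∞.
Recall ∫₀^∞ u^m e^(−u/β) du = m!·β^(m+1), carrying out the integral gives A² · a_0.
Plugging in a_0 = 2.90 yields A = 0.5872.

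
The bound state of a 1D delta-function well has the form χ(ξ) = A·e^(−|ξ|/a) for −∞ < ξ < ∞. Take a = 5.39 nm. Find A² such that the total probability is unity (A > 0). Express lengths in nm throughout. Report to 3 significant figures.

The normalization condition is ∫|χ|² dξ = 1 from −∞ to ∞.
With χ = A·e^(−|ξ|/a), the integral evaluates to A²·[a].
Setting this equal to 1 gives A² = 1/(a).
Plugging in a = 5.39 yields A = 0.4307.

A^2 ≈ 0.186 nm^(-1)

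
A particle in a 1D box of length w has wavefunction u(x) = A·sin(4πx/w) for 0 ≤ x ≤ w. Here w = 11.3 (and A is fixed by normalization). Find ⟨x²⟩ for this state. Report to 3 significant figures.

⟨x^2⟩ ≈ 42.2

⟨x²⟩ = ∫ x^2 |u|² dx over the full domain.
With ∫₀^w sin²(nπx/w) dx = w/2, the ratio of the moment integral to the normalization integral gives ⟨x²⟩ = -w^2/(32·π^2) + w^2/3.
With w = 11.3, ⟨x^2⟩ = 42.16.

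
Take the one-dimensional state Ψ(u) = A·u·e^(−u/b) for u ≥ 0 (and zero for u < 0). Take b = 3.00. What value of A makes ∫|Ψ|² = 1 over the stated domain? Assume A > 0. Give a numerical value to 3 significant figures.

The normalization condition is ∫|Ψ|² du = 1 from 0 to ∞.
∫|Ψ|² du = A²·(b^3/4).
Hence A² = 1/[b^3/4].
Plugging in b = 3.00 yields A = 0.3849.

A ≈ 0.385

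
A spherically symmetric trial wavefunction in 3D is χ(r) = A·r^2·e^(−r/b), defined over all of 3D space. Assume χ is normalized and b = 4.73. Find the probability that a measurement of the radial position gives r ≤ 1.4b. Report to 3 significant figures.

With dV = 4πr²dr, the probability is ∫|χ|² dV over r ≤ 1.4b.
Normalization gives A² = 1/(45·π·b^7/2).
Let u = r/b; then A², 4π and the length scale all cancel, so P = ∫_{0}^{1.4} u^6·e^(-2·u) du ÷ ∫_{0}^{∞} u^6·e^(-2·u) du.
Using ∫ u^6·e^(-2·u) du = -(4·u^6 + 12·u^5 + 30·u^4 + 60·u^3 + 90·u^2 + 90·u + 45)·e^(-2·u)/8, the numerator is ≈ 0.13731 and the denominator is 45/8.
Taking the ratio yields P = 0.02441.

P ≈ 0.0244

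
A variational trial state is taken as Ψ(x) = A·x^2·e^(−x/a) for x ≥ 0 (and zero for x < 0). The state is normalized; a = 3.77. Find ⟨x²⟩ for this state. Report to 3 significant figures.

⟨x^2⟩ ≈ 107

By definition ⟨x²⟩ = ∫ x^2 |Ψ(x)|² dx.
Evaluating both integrals, ⟨x²⟩ = 15·a^2/2.
Putting a = 3.77 gives 106.6.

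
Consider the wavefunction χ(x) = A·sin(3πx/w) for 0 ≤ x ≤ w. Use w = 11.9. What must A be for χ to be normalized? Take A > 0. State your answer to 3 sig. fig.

We need A² ∫|f|² dx = 1, taking the integral from 0 to w.
With ∫₀^w sin²(nπx/w) dx = w/2, carrying out the integral gives A² · w/2.
With w = 11.9: A² = 0.1681 and A = 0.4100.

A ≈ 0.410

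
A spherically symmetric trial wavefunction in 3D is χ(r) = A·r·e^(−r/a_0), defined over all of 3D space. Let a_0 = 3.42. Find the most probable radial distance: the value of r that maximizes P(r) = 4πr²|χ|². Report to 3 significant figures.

r ≈ 6.84

The maximum of P(r) = 4πr²|χ|² occurs where its derivative vanishes.
This gives r = 2·a_0.
With a_0 = 3.42, the most probable radial distance is 6.840.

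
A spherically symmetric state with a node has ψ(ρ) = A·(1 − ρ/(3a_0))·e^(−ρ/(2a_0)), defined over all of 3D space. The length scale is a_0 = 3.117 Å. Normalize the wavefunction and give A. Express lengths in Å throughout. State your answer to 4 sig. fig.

Normalization requires ∫|ψ|² 4πρ² dρ = 1, integrated from 0 to ∞.
The angular integral contributes 4π, leaving ∫₀^∞ ρ²|ψ|² dρ.
∫|ψ|² 4πρ² dρ = A²·(8·π·a_0^3/3).
Setting this equal to 1 gives A² = 1/(8·π·a_0^3/3).
With a_0 = 3.117: A² = 0.0039416 and A = 0.062782.

A ≈ 0.06278 Å^(-3/2)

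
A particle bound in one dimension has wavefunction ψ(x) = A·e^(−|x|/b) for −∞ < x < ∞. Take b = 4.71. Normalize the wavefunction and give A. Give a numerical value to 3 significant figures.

A ≈ 0.461

The normalization condition is ∫|ψ|² dx = 1 from −∞ to ∞.
Using ∫₀^∞ xⁿ e^(−αx) dx = n!/αⁿ⁺¹, with ψ = A·e^(−|x|/b), the integral evaluates to A²·[b].
So A² = (b)^(−1).
With b = 4.71: A² = 0.2123 and A = 0.4608.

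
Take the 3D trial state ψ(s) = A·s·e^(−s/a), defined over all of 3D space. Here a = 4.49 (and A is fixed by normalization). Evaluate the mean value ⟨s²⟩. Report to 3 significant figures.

By definition ⟨s²⟩ = ∫ s^2 |ψ(s)|² 4πs² ds.
The ratio of the moment integral to the normalization integral gives ⟨s²⟩ = 15·a^2/2.
With a = 4.49, ⟨s^2⟩ = 151.2.

⟨s^2⟩ ≈ 151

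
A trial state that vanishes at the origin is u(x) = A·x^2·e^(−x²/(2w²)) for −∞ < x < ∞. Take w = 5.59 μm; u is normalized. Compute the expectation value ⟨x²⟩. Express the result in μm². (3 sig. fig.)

⟨x^2⟩ ≈ 78.1 μm^2

By definition ⟨x²⟩ = ∫ x^2 |u(x)|² dx.
Using the Gaussian integral ∫_{−∞}^{∞} e^(−αx²) dx = √(π/α), the ratio of the moment integral to the normalization integral gives ⟨x²⟩ = 5·w^2/2.
Putting w = 5.59 gives 78.12.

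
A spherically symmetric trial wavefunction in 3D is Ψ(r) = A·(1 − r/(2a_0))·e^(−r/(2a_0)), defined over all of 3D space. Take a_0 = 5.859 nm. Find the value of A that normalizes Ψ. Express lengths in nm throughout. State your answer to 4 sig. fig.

The normalization condition is ∫|Ψ|² 4πr² dr = 1 from 0 to ∞.
Recall ∫₀^∞ r^m e^(−r/β) dr = m!·β^(m+1), with Ψ = A·(1 − r/(2a_0))·e^(−r/(2a_0)), the integral evaluates to A²·[8·π·a_0^3].
Setting this equal to 1 gives A² = 1/(8·π·a_0^3).
Substituting a_0 = 5.859 gives A² = 0.00019783, so A = 0.014065.

A ≈ 0.01407 nm^(-3/2)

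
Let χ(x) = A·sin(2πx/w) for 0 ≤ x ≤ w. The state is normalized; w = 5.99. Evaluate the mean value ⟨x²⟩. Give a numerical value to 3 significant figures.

⟨x^2⟩ ≈ 11.5

The expectation value is the |χ|²-weighted average of x^2: ∫ x^2|χ|² dx.
Using sin²θ = (1 − cos 2θ)/2, since the A² factors cancel between numerator and denominator, ⟨x²⟩ = -w^2/(8·π^2) + w^2/3.
With w = 5.99, ⟨x^2⟩ = 11.51.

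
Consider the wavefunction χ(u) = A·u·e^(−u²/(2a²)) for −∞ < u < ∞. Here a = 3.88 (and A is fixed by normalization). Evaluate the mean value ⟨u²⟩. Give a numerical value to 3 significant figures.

⟨u^2⟩ ≈ 22.6

The expectation value is the |χ|²-weighted average of u^2: ∫ u^2|χ|² du.
Using the Gaussian integral ∫_{−∞}^{∞} e^(−αu²) du = √(π/α), since the A² factors cancel between numerator and denominator, ⟨u²⟩ = 3·a^2/2.
With a = 3.88, ⟨u^2⟩ = 22.58.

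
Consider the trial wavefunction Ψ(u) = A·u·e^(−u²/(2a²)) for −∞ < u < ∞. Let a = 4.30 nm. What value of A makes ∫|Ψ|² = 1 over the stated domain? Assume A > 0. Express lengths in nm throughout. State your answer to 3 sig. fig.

A ≈ 0.119 nm^(-3/2)

Normalization requires ∫|Ψ|² du = 1, integrated from −∞ to ∞.
With Ψ = A·u·e^(−u²/(2a²)), the integral evaluates to A²·[√(π)·a^3/2].
So A² = (√(π)·a^3/2)^(−1).
Plugging in a = 4.30 yields A = 0.1191.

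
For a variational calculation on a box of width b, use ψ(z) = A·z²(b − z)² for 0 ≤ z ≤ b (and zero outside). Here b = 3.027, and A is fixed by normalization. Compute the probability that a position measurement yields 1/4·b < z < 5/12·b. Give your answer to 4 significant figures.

P = ∫_{1/4·b}^{5/12·b} |ψ(z)|² dz.
Since A² = 1/(b^9/630), this is the region integral divided by the full normalization integral.
Let u = z/b; then A² and the length scale cancel, so P = ∫_{1/4}^{5/12} u^4·(1 - u)^4 du ÷ ∫_{0}^{1} u^4·(1 - u)^4 du.
Using ∫ u^4·(1 - u)^4 du = u^5·(70·u^4 - 315·u^3 + 540·u^2 - 420·u + 126)/630, the numerator is ≈ 0.000402226 and the denominator is 1/630.
Evaluating gives P = 0.25340.

P ≈ 0.2534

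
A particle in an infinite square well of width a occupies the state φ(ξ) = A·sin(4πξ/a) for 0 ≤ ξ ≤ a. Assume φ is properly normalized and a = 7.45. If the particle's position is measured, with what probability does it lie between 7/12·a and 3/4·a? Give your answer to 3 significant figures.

|φ|² is the probability density, so P = ∫_{7/12·a}^{3/4·a} |φ|² dξ.
Since A² = 1/(a/2), this is the region integral divided by the full normalization integral.
In terms of u = ξ/a (A² and the length scale cancel between numerator and denominator), P = [∫_{7/12}^{3/4} sin(4·π·u)^2 du] / [∫_{0}^{1} sin(4·π·u)^2 du].
Using ∫ sin(4·π·u)^2 du = u/2 - sin(4·π·u)·cos(4·π·u)/(8·π), the numerator is √(3)/(32·π) + 1/12 and the denominator is 1/2.
This works out to P = (√(3)/16 + π/6)/π.

P ≈ 0.201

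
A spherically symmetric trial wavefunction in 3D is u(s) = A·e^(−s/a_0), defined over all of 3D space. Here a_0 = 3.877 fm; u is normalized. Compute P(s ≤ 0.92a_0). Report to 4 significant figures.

P ≈ 0.2801

P = ∫ |u|² 4πs² ds over s ≤ 0.92a_0.
Normalization gives A² = 1/(π·a_0^3).
Let t = s/a_0; then A², 4π and the length scale all cancel, so P = ∫_{0}^{0.92} t^2·e^(-2·t) dt ÷ ∫_{0}^{∞} t^2·e^(-2·t) dt.
With ∫ t^2·e^(-2·t) dt = -(2·t^2 + 2·t + 1)·e^(-2·t)/4 + C, the region integral is 1/4 - 2833·e^(-46/25)/2500 and the full one is 1/4.
This evaluates to P = 0.28011.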